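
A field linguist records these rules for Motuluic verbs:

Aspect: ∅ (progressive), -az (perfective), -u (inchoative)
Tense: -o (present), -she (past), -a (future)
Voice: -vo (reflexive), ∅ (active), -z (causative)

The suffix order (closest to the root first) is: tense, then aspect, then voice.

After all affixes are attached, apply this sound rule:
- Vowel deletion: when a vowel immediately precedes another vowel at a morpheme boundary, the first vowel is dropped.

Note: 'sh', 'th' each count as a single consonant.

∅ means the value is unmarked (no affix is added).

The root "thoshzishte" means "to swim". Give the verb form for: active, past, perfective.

Attach tense past -she → thoshzishteshe.
Attach aspect perfective -az → thoshzishtesheaz.
voice = active: zero marking, form stays thoshzishtesheaz.
Apply vowel deletion: thoshzishtesheaz → thoshzishteshaz.

thoshzishteshaz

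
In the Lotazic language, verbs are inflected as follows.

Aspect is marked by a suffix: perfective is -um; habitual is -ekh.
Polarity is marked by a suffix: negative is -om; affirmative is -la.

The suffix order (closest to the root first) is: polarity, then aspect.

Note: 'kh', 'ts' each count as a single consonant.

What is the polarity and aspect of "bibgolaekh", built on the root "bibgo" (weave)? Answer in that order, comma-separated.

affirmative, habitual

Segment: bibgo-la-ekh.
polarity: -la → affirmative.
aspect: -ekh → habitual.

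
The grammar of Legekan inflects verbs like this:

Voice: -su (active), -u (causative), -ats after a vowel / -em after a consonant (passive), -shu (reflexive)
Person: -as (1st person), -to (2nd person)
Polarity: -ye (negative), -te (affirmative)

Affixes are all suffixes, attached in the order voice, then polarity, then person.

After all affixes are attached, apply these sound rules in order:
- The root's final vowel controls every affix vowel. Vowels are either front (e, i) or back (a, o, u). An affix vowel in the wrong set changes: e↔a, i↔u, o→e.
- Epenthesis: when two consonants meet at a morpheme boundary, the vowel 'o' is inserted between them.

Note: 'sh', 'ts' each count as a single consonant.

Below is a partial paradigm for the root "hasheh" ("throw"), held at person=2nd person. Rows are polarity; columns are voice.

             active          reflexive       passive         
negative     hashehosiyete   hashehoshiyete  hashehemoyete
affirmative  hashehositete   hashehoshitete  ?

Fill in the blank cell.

Attach voice passive -em (after consonant 'h') → hashehem.
Attach polarity affirmative -te → hashehemte.
Attach person 2nd person -to → hashehemteto.
Apply vowel harmony: hashehemteto → hashehemtete.
Apply epenthesis: hashehemtete → hashehemotete.

hashehemotete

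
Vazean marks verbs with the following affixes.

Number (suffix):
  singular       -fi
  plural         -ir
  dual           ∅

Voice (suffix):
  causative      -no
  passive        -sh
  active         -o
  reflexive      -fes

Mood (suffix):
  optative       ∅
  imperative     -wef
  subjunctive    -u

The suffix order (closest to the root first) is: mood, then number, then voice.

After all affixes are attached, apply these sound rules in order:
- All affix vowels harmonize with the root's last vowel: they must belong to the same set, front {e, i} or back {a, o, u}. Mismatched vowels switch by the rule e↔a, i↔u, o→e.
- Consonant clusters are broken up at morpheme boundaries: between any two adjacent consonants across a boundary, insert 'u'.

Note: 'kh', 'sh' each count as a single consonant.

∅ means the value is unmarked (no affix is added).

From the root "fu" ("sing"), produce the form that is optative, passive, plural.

mood = optative: zero marking, form stays fu.
Attach number plural -ir → fuir.
Attach voice passive -sh → fuirsh.
Apply vowel harmony: fuirsh → fuursh.
Apply epenthesis: fuursh → fuurush.

fuurush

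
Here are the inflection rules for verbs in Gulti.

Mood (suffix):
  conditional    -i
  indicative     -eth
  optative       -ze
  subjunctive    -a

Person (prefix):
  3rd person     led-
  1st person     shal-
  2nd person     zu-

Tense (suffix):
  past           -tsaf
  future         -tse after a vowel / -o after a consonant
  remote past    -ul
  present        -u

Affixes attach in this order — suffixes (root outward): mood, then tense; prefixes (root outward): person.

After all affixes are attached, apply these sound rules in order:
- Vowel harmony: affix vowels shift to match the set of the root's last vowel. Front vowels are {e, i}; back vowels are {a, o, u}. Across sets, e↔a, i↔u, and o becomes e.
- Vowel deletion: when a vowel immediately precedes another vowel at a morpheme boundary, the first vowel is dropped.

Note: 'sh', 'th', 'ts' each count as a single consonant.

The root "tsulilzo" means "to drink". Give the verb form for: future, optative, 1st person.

shaltsulilzozatsa

Attach person 1st person shal- → shaltsulilzo.
Attach mood optative -ze → shaltsulilzoze.
Attach tense future -tse (after vowel 'e') → shaltsulilzozetse.
Apply vowel harmony: shaltsulilzozetse → shaltsulilzozatsa.
Vowel deletion: no change.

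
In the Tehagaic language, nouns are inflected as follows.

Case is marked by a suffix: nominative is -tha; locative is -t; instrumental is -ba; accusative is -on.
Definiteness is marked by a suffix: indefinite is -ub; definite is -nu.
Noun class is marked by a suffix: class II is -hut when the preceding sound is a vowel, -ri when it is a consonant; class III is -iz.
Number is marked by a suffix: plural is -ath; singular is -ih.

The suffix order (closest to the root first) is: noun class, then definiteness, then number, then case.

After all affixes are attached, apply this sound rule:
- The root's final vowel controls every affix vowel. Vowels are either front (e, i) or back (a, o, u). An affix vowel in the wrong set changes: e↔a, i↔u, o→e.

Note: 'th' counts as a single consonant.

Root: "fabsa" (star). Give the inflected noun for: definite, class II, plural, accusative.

fabsahutnuathon

Attach noun class class II -hut (after vowel 'a') → fabsahut.
Attach definiteness definite -nu → fabsahutnu.
Attach number plural -ath → fabsahutnuath.
Attach case accusative -on → fabsahutnuathon.
Vowel harmony: no change.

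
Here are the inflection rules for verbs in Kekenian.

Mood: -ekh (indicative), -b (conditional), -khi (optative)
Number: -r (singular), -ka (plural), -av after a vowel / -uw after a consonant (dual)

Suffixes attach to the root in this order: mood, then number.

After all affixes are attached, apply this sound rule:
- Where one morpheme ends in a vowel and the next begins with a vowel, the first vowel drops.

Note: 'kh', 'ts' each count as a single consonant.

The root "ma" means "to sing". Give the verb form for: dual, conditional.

mabuw

Attach mood conditional -b → mab.
Attach number dual -uw (after consonant 'b') → mabuw.
Vowel deletion: no change.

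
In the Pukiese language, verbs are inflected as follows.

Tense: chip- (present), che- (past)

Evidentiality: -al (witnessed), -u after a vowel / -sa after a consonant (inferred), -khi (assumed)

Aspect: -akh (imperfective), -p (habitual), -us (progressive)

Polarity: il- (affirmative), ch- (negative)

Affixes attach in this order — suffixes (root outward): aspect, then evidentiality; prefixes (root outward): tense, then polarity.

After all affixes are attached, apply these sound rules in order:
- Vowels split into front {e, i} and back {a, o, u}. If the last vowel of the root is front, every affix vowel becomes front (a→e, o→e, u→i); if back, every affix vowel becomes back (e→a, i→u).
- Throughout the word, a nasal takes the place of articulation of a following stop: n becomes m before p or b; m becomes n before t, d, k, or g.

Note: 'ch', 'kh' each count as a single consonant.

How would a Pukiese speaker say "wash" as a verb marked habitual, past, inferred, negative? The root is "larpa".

Attach aspect habitual -p → larpap.
Attach evidentiality inferred -sa (after consonant 'p') → larpapsa.
Attach tense past che- → chelarpapsa.
Attach polarity negative ch- → chchelarpapsa.
Apply vowel harmony: chchelarpapsa → chchalarpapsa.
Nasal assimilation: no change.

chchalarpapsa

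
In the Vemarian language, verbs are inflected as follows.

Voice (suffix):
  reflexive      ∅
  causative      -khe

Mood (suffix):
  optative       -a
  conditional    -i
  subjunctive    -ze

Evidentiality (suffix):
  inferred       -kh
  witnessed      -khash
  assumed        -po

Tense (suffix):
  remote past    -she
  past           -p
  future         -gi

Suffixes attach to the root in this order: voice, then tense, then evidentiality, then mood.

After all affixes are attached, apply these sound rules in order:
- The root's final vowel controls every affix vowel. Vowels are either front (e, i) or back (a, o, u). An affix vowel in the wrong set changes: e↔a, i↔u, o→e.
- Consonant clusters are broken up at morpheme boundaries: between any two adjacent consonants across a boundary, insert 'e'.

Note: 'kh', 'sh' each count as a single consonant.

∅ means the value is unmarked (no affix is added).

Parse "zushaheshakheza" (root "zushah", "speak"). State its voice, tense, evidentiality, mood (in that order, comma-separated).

Segment: zushah-she-kh-ze.
voice: ∅ → reflexive.
tense: -she → remote past.
evidentiality: -kh → inferred.
mood: -ze → subjunctive.

reflexive, remote past, inferred, subjunctive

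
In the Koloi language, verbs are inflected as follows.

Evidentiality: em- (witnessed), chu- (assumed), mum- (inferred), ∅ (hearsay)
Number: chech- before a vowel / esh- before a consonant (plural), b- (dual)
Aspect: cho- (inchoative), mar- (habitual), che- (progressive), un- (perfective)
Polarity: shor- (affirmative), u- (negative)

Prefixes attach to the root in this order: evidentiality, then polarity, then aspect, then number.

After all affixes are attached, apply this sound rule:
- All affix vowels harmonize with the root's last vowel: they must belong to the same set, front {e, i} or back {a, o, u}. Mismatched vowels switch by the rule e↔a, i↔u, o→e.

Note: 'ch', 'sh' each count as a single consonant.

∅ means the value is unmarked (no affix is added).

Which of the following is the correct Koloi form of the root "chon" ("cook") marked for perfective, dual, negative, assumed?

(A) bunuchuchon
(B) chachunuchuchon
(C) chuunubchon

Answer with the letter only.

A

Attach evidentiality assumed chu- → chuchon.
Attach polarity negative u- → uchuchon.
Attach aspect perfective un- → unuchuchon.
Attach number dual b- → bunuchuchon.
Vowel harmony: no change.
So the correct form is bunuchuchon, option (A).
(B) chachunuchuchon is wrong: it uses plural instead of dual for number.
(C) chuunubchon is wrong: it has the affixes in the wrong order.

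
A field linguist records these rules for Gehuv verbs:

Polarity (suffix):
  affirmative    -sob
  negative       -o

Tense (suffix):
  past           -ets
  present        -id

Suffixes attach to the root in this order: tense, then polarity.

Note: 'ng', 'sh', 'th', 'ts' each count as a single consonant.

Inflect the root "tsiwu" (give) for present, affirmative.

Attach tense present -id → tsiwuid.
Attach polarity affirmative -sob → tsiwuidsob.

tsiwuidsob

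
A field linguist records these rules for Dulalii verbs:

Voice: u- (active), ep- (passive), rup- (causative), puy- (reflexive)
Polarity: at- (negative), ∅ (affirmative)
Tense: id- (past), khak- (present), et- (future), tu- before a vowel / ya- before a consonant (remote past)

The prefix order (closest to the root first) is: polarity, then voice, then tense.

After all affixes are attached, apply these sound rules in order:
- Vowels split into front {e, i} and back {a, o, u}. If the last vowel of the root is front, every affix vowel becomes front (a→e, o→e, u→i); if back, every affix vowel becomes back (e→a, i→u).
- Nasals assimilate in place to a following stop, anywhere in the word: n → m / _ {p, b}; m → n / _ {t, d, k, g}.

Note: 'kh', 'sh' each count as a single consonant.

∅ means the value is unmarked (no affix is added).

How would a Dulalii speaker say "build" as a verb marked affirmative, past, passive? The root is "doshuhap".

polarity = affirmative: zero marking, form stays doshuhap.
Attach voice passive ep- → epdoshuhap.
Attach tense past id- → idepdoshuhap.
Apply vowel harmony: idepdoshuhap → udapdoshuhap.
Nasal assimilation: no change.

udapdoshuhap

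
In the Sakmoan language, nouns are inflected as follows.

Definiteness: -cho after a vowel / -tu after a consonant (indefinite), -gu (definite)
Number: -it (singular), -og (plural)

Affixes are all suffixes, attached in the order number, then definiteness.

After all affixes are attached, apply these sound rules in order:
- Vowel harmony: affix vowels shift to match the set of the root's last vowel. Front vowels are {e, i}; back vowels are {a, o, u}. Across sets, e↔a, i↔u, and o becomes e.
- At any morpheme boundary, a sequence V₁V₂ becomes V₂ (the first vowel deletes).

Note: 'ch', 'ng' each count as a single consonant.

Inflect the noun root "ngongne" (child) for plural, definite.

Attach number plural -og → ngongneog.
Attach definiteness definite -gu → ngongneoggu.
Apply vowel harmony: ngongneoggu → ngongneeggi.
Apply vowel deletion: ngongneeggi → ngongneggi.

ngongneggi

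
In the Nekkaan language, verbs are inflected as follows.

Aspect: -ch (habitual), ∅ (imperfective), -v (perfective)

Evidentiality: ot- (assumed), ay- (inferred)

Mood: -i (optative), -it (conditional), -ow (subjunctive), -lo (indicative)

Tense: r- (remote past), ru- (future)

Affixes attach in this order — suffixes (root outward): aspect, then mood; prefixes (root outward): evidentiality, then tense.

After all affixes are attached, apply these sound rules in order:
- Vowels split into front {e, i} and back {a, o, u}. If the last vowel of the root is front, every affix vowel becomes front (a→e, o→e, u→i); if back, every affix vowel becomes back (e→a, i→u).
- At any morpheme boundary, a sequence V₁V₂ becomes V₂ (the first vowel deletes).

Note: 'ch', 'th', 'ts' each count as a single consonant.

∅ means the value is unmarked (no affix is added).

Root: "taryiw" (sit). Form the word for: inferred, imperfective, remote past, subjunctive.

aspect = imperfective: zero marking, form stays taryiw.
Attach evidentiality inferred ay- → aytaryiw.
Attach mood subjunctive -ow → aytaryiwow.
Attach tense remote past r- → raytaryiwow.
Apply vowel harmony: raytaryiwow → reytaryiwew.
Vowel deletion: no change.

reytaryiwew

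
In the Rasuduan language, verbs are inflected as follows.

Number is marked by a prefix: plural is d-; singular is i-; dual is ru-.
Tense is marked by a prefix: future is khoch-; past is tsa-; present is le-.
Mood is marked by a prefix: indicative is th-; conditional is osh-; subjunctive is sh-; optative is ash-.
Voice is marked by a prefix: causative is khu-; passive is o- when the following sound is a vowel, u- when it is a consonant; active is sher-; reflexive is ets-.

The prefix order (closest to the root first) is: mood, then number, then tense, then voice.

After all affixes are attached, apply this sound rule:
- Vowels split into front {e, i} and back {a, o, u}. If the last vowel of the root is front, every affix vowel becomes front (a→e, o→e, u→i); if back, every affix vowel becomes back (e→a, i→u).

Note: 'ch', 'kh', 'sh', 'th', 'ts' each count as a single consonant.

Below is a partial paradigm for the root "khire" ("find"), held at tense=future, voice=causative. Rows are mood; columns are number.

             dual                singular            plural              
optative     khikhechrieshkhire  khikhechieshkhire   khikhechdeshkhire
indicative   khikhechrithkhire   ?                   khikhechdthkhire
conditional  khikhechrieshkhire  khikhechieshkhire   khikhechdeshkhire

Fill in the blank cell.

Attach mood indicative th- → thkhire.
Attach number singular i- → ithkhire.
Attach tense future khoch- → khochithkhire.
Attach voice causative khu- → khukhochithkhire.
Apply vowel harmony: khukhochithkhire → khikhechithkhire.

khikhechithkhire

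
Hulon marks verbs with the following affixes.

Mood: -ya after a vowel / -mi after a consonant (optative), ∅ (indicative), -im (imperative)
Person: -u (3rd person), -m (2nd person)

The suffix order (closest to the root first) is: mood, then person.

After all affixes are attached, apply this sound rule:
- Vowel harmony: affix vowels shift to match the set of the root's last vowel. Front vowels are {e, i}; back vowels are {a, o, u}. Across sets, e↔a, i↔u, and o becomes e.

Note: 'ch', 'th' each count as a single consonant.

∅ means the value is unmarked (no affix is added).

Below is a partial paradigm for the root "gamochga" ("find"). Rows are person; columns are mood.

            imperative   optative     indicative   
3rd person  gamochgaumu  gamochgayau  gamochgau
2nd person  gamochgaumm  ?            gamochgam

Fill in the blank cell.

gamochgayam

Attach mood optative -ya (after vowel 'a') → gamochgaya.
Attach person 2nd person -m → gamochgayam.
Vowel harmony: no change.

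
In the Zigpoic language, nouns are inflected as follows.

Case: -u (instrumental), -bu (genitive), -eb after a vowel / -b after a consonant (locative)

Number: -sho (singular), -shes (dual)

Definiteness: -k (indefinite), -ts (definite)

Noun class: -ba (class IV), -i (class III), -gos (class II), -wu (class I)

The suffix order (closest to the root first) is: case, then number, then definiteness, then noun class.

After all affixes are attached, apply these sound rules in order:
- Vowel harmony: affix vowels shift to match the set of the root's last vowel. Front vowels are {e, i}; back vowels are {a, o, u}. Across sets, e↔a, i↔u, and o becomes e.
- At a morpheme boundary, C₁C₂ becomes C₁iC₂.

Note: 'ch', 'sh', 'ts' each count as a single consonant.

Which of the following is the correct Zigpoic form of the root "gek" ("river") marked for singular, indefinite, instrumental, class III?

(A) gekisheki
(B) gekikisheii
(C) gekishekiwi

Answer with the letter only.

A

Attach case instrumental -u → geku.
Attach number singular -sho → gekusho.
Attach definiteness indefinite -k → gekushok.
Attach noun class class III -i → gekushoki.
Apply vowel harmony: gekushoki → gekisheki.
Epenthesis: no change.
So the correct form is gekisheki, option (A).
(C) gekishekiwi is wrong: it uses class I instead of class III for noun class.
(B) gekikisheii is wrong: it has the affixes in the wrong order.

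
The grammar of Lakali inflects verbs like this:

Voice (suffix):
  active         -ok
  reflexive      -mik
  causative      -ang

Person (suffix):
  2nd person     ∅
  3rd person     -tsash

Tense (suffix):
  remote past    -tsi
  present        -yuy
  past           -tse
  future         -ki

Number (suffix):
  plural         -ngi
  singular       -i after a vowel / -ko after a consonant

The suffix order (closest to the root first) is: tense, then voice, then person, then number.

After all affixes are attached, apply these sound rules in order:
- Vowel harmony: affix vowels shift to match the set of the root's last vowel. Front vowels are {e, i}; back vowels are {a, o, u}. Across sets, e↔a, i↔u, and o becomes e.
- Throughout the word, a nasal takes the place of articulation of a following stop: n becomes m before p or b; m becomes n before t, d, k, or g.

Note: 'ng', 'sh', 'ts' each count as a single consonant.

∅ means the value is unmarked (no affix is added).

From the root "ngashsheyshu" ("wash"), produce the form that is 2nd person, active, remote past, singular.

ngashsheyshutsuokko

Attach tense remote past -tsi → ngashsheyshutsi.
Attach voice active -ok → ngashsheyshutsiok.
person = 2nd person: zero marking, form stays ngashsheyshutsiok.
Attach number singular -ko (after consonant 'k') → ngashsheyshutsiokko.
Apply vowel harmony: ngashsheyshutsiokko → ngashsheyshutsuokko.
Nasal assimilation: no change.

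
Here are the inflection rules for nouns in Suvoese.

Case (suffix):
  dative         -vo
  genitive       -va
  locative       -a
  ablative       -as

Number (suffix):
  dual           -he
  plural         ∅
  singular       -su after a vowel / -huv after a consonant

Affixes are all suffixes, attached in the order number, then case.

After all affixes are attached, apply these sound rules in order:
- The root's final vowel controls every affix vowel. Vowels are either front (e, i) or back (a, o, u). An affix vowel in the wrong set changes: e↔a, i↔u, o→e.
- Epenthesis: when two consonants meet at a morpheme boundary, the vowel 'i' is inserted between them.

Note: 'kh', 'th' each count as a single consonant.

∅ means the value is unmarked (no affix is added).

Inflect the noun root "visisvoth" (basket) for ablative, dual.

Attach number dual -he → visisvothhe.
Attach case ablative -as → visisvothheas.
Apply vowel harmony: visisvothheas → visisvothhaas.
Apply epenthesis: visisvothhaas → visisvothihaas.

visisvothihaas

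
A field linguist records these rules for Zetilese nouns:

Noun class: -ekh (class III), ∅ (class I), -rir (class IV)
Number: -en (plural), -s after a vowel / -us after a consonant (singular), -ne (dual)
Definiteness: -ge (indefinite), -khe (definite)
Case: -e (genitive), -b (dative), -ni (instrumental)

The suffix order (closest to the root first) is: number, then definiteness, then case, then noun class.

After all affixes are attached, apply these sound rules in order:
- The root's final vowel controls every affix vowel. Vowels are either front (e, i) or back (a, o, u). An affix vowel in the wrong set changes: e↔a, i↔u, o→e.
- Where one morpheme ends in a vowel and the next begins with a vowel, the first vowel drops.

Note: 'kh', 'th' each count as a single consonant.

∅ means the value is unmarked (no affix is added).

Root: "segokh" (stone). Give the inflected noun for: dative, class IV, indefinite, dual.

Attach number dual -ne → segokhne.
Attach definiteness indefinite -ge → segokhnege.
Attach case dative -b → segokhnegeb.
Attach noun class class IV -rir → segokhnegebrir.
Apply vowel harmony: segokhnegebrir → segokhnagabrur.
Vowel deletion: no change.

segokhnagabrur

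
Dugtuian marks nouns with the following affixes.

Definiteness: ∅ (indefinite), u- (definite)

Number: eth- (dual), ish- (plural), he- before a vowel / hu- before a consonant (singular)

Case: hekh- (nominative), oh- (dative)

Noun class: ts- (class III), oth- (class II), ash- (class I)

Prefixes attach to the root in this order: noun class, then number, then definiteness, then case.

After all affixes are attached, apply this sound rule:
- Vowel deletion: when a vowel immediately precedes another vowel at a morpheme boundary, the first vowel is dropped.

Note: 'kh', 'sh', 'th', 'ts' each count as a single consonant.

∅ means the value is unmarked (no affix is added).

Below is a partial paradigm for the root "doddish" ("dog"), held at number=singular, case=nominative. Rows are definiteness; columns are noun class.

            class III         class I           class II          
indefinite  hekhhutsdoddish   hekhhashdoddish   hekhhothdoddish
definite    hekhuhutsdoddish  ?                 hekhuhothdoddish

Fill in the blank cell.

hekhuhashdoddish

Attach noun class class I ash- → ashdoddish.
Attach number singular he- (before vowel 'a') → heashdoddish.
Attach definiteness definite u- → uheashdoddish.
Attach case nominative hekh- → hekhuheashdoddish.
Apply vowel deletion: hekhuheashdoddish → hekhuhashdoddish.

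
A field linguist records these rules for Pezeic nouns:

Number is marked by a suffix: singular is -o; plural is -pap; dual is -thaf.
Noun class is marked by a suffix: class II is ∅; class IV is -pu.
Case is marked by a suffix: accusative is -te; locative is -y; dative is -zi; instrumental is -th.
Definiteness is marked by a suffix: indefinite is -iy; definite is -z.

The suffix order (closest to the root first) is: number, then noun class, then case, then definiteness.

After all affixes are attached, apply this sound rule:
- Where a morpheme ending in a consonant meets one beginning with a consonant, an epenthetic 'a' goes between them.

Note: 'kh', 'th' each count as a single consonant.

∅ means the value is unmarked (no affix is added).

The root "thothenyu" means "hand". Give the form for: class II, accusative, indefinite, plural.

Attach number plural -pap → thothenyupap.
noun class = class II: zero marking, form stays thothenyupap.
Attach case accusative -te → thothenyupapte.
Attach definiteness indefinite -iy → thothenyupapteiy.
Apply epenthesis: thothenyupapteiy → thothenyupapateiy.

thothenyupapateiy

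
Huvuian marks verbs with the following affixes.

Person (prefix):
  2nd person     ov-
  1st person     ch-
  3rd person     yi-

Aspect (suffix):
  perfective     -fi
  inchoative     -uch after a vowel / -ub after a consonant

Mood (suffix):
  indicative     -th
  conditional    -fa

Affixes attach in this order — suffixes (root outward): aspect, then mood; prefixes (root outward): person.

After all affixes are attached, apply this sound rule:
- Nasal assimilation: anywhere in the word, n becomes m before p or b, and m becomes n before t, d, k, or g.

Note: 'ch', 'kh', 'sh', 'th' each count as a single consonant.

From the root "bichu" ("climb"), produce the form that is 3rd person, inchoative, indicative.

Attach person 3rd person yi- → yibichu.
Attach aspect inchoative -uch (after vowel 'u') → yibichuuch.
Attach mood indicative -th → yibichuuchth.
Nasal assimilation: no change.

yibichuuchth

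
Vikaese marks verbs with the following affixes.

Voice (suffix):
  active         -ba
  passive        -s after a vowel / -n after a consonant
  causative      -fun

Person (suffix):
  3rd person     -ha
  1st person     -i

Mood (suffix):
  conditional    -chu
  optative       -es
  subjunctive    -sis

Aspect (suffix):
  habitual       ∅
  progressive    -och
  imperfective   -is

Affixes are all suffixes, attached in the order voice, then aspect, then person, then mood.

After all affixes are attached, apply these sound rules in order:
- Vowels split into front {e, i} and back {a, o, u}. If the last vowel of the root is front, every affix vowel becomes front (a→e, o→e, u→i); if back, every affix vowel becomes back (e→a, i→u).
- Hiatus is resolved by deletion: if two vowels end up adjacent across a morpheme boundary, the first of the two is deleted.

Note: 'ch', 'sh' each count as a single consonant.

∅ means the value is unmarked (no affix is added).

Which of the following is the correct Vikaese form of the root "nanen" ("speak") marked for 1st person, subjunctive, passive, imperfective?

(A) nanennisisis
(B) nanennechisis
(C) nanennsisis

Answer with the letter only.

A

Attach voice passive -n (after consonant 'n') → nanenn.
Attach aspect imperfective -is → nanennis.
Attach person 1st person -i → nanennisi.
Attach mood subjunctive -sis → nanennisisis.
Vowel harmony: no change.
Vowel deletion: no change.
So the correct form is nanennisisis, option (A).
(B) nanennechisis is wrong: it uses progressive instead of imperfective for aspect.
(C) nanennsisis is wrong: it has the affixes in the wrong order.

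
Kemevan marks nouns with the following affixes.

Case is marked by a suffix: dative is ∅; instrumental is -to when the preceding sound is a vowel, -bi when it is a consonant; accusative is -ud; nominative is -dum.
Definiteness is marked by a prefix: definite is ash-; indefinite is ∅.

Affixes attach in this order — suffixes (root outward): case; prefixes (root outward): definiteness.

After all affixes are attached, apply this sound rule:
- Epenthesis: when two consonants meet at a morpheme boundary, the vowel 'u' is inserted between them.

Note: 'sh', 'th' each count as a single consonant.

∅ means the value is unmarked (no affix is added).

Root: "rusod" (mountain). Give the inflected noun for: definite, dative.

ashurusod

case = dative: zero marking, form stays rusod.
Attach definiteness definite ash- → ashrusod.
Apply epenthesis: ashrusod → ashurusod.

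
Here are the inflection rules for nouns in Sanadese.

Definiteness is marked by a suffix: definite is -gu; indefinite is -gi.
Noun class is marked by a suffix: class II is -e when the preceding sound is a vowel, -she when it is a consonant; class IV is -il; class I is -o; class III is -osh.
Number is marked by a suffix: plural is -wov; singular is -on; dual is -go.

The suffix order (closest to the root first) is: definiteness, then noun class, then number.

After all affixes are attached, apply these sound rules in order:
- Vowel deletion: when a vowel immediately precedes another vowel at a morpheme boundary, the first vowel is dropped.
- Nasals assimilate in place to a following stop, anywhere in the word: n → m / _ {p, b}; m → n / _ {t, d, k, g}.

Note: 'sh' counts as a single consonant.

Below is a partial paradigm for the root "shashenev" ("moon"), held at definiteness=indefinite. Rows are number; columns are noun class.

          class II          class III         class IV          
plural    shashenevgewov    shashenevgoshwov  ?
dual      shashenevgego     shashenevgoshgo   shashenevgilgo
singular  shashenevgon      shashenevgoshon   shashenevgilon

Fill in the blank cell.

shashenevgilwov

Attach definiteness indefinite -gi → shashenevgi.
Attach noun class class IV -il → shashenevgiil.
Attach number plural -wov → shashenevgiilwov.
Apply vowel deletion: shashenevgiilwov → shashenevgilwov.
Nasal assimilation: no change.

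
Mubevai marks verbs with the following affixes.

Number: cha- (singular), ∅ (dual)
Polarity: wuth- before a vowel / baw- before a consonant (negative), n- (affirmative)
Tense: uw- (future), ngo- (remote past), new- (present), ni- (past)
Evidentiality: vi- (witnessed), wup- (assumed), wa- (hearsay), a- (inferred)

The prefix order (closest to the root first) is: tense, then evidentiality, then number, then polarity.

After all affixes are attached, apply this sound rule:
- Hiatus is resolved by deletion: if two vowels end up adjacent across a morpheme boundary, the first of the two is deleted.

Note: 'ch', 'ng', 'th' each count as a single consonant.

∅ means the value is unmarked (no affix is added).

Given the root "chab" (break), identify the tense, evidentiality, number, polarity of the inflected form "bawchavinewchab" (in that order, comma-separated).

present, witnessed, singular, negative

Segment: baw-cha-vi-new-chab.
tense: new- → present.
evidentiality: vi- → witnessed.
number: cha- → singular.
polarity: wuth/baw- → negative.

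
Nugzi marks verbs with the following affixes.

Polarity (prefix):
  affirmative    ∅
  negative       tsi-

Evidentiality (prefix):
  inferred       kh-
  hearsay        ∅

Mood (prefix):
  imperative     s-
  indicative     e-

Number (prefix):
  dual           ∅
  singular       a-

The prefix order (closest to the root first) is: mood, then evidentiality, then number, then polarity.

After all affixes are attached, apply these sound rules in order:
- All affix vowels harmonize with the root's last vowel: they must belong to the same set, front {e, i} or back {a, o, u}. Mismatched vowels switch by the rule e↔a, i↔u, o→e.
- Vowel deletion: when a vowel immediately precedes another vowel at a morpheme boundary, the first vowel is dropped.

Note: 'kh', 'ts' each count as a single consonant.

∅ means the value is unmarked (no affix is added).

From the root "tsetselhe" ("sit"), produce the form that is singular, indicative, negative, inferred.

tsekhetsetselhe

Attach mood indicative e- → etsetselhe.
Attach evidentiality inferred kh- → khetsetselhe.
Attach number singular a- → akhetsetselhe.
Attach polarity negative tsi- → tsiakhetsetselhe.
Apply vowel harmony: tsiakhetsetselhe → tsiekhetsetselhe.
Apply vowel deletion: tsiekhetsetselhe → tsekhetsetselhe.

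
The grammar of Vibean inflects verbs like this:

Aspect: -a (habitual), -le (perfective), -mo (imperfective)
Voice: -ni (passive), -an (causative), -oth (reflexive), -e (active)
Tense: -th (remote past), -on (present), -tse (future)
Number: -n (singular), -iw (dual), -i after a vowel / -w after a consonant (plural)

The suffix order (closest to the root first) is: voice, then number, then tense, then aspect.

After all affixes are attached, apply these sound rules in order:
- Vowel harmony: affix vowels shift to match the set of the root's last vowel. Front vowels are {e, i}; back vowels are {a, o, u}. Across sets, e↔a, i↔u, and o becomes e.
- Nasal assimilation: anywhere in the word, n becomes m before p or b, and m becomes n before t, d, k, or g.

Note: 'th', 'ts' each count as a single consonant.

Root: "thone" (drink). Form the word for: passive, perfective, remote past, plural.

thoneniithle

Attach voice passive -ni → thoneni.
Attach number plural -i (after vowel 'i') → thonenii.
Attach tense remote past -th → thoneniith.
Attach aspect perfective -le → thoneniithle.
Vowel harmony: no change.
Nasal assimilation: no change.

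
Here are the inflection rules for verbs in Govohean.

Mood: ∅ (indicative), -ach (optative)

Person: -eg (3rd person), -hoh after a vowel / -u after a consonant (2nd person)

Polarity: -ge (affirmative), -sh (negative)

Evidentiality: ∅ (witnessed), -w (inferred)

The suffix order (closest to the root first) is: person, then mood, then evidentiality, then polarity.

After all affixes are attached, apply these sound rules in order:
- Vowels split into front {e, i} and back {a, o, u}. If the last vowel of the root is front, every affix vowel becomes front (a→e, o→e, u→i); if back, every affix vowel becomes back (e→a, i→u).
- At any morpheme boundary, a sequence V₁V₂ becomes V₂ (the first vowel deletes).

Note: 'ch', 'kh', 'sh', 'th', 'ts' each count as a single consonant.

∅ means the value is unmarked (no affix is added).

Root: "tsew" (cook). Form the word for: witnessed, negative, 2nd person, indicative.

Attach person 2nd person -u (after consonant 'w') → tsewu.
mood = indicative: zero marking, form stays tsewu.
evidentiality = witnessed: zero marking, form stays tsewu.
Attach polarity negative -sh → tsewush.
Apply vowel harmony: tsewush → tsewish.
Vowel deletion: no change.

tsewish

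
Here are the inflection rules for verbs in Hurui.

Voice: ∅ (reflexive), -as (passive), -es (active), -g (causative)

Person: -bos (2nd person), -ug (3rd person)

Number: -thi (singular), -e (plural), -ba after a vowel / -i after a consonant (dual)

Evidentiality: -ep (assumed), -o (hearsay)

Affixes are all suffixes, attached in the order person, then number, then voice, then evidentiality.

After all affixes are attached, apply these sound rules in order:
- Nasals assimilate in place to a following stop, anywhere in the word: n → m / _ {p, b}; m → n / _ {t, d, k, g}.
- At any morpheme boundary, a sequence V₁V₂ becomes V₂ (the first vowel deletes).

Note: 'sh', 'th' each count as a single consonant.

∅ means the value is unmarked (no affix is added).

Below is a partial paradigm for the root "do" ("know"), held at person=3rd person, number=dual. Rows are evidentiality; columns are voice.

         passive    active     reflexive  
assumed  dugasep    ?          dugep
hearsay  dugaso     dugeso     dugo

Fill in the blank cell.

Attach person 3rd person -ug → doug.
Attach number dual -i (after consonant 'g') → dougi.
Attach voice active -es → dougies.
Attach evidentiality assumed -ep → dougiesep.
Nasal assimilation: no change.
Apply vowel deletion: dougiesep → dugesep.

dugesep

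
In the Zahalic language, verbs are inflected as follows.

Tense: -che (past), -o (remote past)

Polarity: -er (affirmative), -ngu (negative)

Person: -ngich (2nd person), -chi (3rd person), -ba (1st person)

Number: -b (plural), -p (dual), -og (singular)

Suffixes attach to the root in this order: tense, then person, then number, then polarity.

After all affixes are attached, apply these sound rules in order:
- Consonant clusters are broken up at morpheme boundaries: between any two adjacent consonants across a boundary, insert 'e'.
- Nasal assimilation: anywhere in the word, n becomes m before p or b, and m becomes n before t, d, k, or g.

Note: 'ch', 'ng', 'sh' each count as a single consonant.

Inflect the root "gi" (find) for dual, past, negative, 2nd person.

Attach tense past -che → giche.
Attach person 2nd person -ngich → gichengich.
Attach number dual -p → gichengichp.
Attach polarity negative -ngu → gichengichpngu.
Apply epenthesis: gichengichpngu → gichengichepengu.
Nasal assimilation: no change.

gichengichepengu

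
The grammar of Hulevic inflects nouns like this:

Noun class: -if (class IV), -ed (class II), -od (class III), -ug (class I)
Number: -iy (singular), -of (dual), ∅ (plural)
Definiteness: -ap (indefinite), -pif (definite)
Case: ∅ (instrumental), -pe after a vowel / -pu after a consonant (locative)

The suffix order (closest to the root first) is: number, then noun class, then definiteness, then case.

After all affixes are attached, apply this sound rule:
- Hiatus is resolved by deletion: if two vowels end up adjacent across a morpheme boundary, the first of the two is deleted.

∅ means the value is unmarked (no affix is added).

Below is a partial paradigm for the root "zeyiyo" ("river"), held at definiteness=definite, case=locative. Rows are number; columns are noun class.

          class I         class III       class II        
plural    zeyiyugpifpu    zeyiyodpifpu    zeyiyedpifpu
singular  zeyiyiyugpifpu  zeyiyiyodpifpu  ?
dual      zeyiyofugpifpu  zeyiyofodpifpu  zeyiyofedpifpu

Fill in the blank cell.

zeyiyiyedpifpu

Attach number singular -iy → zeyiyoiy.
Attach noun class class II -ed → zeyiyoiyed.
Attach definiteness definite -pif → zeyiyoiyedpif.
Attach case locative -pu (after consonant 'f') → zeyiyoiyedpifpu.
Apply vowel deletion: zeyiyoiyedpifpu → zeyiyiyedpifpu.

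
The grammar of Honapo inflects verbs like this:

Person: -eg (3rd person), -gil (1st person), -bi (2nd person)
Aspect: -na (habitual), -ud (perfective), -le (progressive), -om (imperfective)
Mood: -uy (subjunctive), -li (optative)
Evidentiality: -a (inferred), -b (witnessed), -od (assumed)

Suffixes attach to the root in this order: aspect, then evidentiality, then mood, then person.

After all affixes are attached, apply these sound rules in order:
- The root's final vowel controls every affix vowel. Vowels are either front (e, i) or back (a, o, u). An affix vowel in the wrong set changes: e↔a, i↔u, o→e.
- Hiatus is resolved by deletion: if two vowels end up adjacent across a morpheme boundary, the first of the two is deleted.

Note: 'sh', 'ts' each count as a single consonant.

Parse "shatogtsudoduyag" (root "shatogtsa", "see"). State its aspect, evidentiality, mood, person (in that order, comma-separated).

perfective, assumed, subjunctive, 3rd person

Segment: shatogtsa-ud-od-uy-eg.
aspect: -ud → perfective.
evidentiality: -od → assumed.
mood: -uy → subjunctive.
person: -eg → 3rd person.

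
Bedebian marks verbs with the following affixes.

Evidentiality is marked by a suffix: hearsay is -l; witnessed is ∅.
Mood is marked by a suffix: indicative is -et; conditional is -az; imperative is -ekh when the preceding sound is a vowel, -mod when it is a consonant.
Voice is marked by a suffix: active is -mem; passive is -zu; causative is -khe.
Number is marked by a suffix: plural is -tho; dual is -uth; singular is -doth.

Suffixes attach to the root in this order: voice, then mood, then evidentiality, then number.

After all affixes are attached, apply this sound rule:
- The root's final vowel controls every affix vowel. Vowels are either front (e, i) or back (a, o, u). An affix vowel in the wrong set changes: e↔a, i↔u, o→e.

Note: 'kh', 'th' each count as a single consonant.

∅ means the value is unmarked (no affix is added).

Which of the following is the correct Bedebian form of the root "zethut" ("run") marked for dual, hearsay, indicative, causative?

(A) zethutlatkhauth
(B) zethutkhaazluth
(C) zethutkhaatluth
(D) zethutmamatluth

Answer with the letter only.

C

Attach voice causative -khe → zethutkhe.
Attach mood indicative -et → zethutkheet.
Attach evidentiality hearsay -l → zethutkheetl.
Attach number dual -uth → zethutkheetluth.
Apply vowel harmony: zethutkheetluth → zethutkhaatluth.
So the correct form is zethutkhaatluth, option (C).
(A) zethutlatkhauth is wrong: it has the affixes in the wrong order.
(D) zethutmamatluth is wrong: it uses active instead of causative for voice.
(B) zethutkhaazluth is wrong: it uses conditional instead of indicative for mood.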